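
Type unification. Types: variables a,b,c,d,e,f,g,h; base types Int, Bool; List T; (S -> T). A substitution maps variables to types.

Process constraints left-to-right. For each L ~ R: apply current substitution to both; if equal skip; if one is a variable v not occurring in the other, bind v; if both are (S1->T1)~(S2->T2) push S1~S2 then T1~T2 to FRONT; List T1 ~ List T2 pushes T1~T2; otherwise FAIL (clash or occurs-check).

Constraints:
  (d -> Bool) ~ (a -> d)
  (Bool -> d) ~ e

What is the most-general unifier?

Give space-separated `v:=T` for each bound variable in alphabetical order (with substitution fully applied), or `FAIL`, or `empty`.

Answer: a:=Bool d:=Bool e:=(Bool -> Bool)

Derivation:
step 1: unify (d -> Bool) ~ (a -> d)  [subst: {-} | 1 pending]
  -> decompose arrow: push d~a, Bool~d
step 2: unify d ~ a  [subst: {-} | 2 pending]
  bind d := a
step 3: unify Bool ~ a  [subst: {d:=a} | 1 pending]
  bind a := Bool
step 4: unify (Bool -> Bool) ~ e  [subst: {d:=a, a:=Bool} | 0 pending]
  bind e := (Bool -> Bool)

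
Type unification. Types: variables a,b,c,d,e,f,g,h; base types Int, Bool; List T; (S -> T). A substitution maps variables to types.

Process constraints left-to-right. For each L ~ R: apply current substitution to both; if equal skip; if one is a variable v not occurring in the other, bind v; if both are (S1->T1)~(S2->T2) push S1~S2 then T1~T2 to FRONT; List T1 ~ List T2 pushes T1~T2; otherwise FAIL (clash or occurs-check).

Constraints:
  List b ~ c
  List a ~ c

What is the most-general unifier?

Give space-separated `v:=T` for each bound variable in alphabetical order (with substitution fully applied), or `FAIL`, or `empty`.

Answer: a:=b c:=List b

Derivation:
step 1: unify List b ~ c  [subst: {-} | 1 pending]
  bind c := List b
step 2: unify List a ~ List b  [subst: {c:=List b} | 0 pending]
  -> decompose List: push a~b
step 3: unify a ~ b  [subst: {c:=List b} | 0 pending]
  bind a := b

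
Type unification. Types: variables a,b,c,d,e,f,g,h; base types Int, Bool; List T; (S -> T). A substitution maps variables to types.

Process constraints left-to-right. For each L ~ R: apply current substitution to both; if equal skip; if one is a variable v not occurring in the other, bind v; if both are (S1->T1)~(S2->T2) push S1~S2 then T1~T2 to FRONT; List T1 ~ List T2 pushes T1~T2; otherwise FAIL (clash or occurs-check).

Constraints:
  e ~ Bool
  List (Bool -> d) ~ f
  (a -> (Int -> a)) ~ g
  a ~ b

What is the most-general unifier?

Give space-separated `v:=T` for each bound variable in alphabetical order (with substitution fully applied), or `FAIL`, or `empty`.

Answer: a:=b e:=Bool f:=List (Bool -> d) g:=(b -> (Int -> b))

Derivation:
step 1: unify e ~ Bool  [subst: {-} | 3 pending]
  bind e := Bool
step 2: unify List (Bool -> d) ~ f  [subst: {e:=Bool} | 2 pending]
  bind f := List (Bool -> d)
step 3: unify (a -> (Int -> a)) ~ g  [subst: {e:=Bool, f:=List (Bool -> d)} | 1 pending]
  bind g := (a -> (Int -> a))
step 4: unify a ~ b  [subst: {e:=Bool, f:=List (Bool -> d), g:=(a -> (Int -> a))} | 0 pending]
  bind a := b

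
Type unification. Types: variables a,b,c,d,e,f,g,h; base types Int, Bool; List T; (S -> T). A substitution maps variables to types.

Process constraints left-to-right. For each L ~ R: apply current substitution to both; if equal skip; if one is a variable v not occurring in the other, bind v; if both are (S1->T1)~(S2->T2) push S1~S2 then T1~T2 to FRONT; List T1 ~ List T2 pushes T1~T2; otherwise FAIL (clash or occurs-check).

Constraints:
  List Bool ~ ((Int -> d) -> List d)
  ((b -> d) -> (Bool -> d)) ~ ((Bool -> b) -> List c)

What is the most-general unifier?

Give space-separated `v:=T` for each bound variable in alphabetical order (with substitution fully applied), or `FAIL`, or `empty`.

Answer: FAIL

Derivation:
step 1: unify List Bool ~ ((Int -> d) -> List d)  [subst: {-} | 1 pending]
  clash: List Bool vs ((Int -> d) -> List d)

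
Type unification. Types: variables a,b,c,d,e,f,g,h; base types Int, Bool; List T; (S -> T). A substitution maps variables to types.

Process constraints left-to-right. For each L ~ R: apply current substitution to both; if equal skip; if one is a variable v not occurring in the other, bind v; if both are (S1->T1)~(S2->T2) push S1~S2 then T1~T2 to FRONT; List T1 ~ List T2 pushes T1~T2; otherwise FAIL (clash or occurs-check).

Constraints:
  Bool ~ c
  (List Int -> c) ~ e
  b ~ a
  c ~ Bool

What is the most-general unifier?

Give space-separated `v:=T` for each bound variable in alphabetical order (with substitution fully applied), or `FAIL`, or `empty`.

Answer: b:=a c:=Bool e:=(List Int -> Bool)

Derivation:
step 1: unify Bool ~ c  [subst: {-} | 3 pending]
  bind c := Bool
step 2: unify (List Int -> Bool) ~ e  [subst: {c:=Bool} | 2 pending]
  bind e := (List Int -> Bool)
step 3: unify b ~ a  [subst: {c:=Bool, e:=(List Int -> Bool)} | 1 pending]
  bind b := a
step 4: unify Bool ~ Bool  [subst: {c:=Bool, e:=(List Int -> Bool), b:=a} | 0 pending]
  -> identical, skip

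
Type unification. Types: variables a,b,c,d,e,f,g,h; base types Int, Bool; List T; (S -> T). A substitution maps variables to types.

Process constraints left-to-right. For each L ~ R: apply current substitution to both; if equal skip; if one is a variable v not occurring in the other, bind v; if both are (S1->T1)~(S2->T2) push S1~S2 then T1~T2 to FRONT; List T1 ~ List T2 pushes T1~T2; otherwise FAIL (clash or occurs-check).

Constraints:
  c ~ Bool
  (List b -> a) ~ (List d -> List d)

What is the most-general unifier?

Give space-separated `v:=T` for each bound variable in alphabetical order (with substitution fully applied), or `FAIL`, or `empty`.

step 1: unify c ~ Bool  [subst: {-} | 1 pending]
  bind c := Bool
step 2: unify (List b -> a) ~ (List d -> List d)  [subst: {c:=Bool} | 0 pending]
  -> decompose arrow: push List b~List d, a~List d
step 3: unify List b ~ List d  [subst: {c:=Bool} | 1 pending]
  -> decompose List: push b~d
step 4: unify b ~ d  [subst: {c:=Bool} | 1 pending]
  bind b := d
step 5: unify a ~ List d  [subst: {c:=Bool, b:=d} | 0 pending]
  bind a := List d

Answer: a:=List d b:=d c:=Bool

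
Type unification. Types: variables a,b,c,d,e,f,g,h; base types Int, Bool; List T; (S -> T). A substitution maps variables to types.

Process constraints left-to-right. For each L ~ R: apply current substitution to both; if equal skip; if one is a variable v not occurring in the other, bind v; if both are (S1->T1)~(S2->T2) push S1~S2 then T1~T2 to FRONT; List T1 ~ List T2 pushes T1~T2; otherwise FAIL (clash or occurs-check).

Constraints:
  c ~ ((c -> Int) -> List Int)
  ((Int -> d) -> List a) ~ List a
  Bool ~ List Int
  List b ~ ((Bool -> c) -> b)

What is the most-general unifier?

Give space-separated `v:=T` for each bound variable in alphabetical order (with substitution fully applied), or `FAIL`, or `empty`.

step 1: unify c ~ ((c -> Int) -> List Int)  [subst: {-} | 3 pending]
  occurs-check fail: c in ((c -> Int) -> List Int)

Answer: FAIL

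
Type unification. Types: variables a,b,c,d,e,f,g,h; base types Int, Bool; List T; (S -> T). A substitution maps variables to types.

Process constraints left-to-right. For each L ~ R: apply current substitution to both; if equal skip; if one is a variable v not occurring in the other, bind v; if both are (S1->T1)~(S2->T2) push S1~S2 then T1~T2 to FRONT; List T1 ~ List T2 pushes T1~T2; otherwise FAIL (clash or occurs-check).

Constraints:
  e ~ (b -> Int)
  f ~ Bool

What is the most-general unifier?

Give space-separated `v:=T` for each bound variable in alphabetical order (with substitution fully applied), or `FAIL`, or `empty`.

step 1: unify e ~ (b -> Int)  [subst: {-} | 1 pending]
  bind e := (b -> Int)
step 2: unify f ~ Bool  [subst: {e:=(b -> Int)} | 0 pending]
  bind f := Bool

Answer: e:=(b -> Int) f:=Bool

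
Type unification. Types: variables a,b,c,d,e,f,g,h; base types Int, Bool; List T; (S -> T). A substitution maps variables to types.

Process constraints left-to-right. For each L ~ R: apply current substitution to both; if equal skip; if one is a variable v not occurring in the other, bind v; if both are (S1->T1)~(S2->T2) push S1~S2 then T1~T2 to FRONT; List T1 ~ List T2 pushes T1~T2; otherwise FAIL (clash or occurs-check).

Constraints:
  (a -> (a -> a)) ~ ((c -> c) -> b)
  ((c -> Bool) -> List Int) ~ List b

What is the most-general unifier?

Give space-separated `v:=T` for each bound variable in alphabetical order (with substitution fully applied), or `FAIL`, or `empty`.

step 1: unify (a -> (a -> a)) ~ ((c -> c) -> b)  [subst: {-} | 1 pending]
  -> decompose arrow: push a~(c -> c), (a -> a)~b
step 2: unify a ~ (c -> c)  [subst: {-} | 2 pending]
  bind a := (c -> c)
step 3: unify ((c -> c) -> (c -> c)) ~ b  [subst: {a:=(c -> c)} | 1 pending]
  bind b := ((c -> c) -> (c -> c))
step 4: unify ((c -> Bool) -> List Int) ~ List ((c -> c) -> (c -> c))  [subst: {a:=(c -> c), b:=((c -> c) -> (c -> c))} | 0 pending]
  clash: ((c -> Bool) -> List Int) vs List ((c -> c) -> (c -> c))

Answer: FAIL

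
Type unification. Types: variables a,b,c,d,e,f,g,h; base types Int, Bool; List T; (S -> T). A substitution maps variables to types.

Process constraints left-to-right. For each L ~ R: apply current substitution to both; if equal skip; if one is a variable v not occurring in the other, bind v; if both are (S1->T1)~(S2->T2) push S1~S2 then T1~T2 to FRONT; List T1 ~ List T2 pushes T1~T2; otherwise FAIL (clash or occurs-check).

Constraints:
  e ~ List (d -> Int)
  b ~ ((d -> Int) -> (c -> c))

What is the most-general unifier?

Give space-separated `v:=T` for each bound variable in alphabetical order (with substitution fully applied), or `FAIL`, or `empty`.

Answer: b:=((d -> Int) -> (c -> c)) e:=List (d -> Int)

Derivation:
step 1: unify e ~ List (d -> Int)  [subst: {-} | 1 pending]
  bind e := List (d -> Int)
step 2: unify b ~ ((d -> Int) -> (c -> c))  [subst: {e:=List (d -> Int)} | 0 pending]
  bind b := ((d -> Int) -> (c -> c))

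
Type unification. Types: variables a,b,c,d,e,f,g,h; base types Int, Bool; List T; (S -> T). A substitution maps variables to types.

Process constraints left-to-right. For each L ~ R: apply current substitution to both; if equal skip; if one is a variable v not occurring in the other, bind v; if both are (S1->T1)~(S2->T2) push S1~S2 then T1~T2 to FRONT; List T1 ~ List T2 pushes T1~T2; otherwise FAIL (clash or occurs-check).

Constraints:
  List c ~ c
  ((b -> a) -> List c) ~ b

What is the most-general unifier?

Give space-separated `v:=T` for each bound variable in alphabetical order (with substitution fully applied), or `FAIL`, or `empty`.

Answer: FAIL

Derivation:
step 1: unify List c ~ c  [subst: {-} | 1 pending]
  occurs-check fail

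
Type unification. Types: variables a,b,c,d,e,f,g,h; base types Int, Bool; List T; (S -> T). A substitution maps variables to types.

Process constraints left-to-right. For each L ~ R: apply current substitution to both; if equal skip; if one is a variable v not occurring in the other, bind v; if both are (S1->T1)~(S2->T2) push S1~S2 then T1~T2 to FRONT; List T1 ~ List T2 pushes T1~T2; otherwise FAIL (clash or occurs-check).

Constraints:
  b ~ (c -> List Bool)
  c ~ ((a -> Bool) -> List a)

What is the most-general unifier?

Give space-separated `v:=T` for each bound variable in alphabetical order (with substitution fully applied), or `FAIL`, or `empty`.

Answer: b:=(((a -> Bool) -> List a) -> List Bool) c:=((a -> Bool) -> List a)

Derivation:
step 1: unify b ~ (c -> List Bool)  [subst: {-} | 1 pending]
  bind b := (c -> List Bool)
step 2: unify c ~ ((a -> Bool) -> List a)  [subst: {b:=(c -> List Bool)} | 0 pending]
  bind c := ((a -> Bool) -> List a)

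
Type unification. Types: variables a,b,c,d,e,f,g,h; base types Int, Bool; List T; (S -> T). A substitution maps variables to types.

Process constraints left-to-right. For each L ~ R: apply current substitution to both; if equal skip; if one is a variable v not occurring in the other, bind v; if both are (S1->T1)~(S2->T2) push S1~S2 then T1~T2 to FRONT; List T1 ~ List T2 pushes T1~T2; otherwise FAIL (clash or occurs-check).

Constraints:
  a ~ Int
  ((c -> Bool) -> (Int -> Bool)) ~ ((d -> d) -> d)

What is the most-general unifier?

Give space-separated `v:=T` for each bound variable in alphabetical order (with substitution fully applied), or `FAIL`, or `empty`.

Answer: FAIL

Derivation:
step 1: unify a ~ Int  [subst: {-} | 1 pending]
  bind a := Int
step 2: unify ((c -> Bool) -> (Int -> Bool)) ~ ((d -> d) -> d)  [subst: {a:=Int} | 0 pending]
  -> decompose arrow: push (c -> Bool)~(d -> d), (Int -> Bool)~d
step 3: unify (c -> Bool) ~ (d -> d)  [subst: {a:=Int} | 1 pending]
  -> decompose arrow: push c~d, Bool~d
step 4: unify c ~ d  [subst: {a:=Int} | 2 pending]
  bind c := d
step 5: unify Bool ~ d  [subst: {a:=Int, c:=d} | 1 pending]
  bind d := Bool
step 6: unify (Int -> Bool) ~ Bool  [subst: {a:=Int, c:=d, d:=Bool} | 0 pending]
  clash: (Int -> Bool) vs Bool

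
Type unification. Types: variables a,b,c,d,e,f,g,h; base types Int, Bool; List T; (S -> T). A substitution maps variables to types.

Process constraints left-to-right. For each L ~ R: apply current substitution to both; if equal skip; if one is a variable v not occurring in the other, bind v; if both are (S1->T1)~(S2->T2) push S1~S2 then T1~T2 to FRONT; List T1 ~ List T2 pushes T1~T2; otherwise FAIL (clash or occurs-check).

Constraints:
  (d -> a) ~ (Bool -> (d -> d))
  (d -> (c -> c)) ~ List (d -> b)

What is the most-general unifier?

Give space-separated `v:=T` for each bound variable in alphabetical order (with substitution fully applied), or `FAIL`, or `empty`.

Answer: FAIL

Derivation:
step 1: unify (d -> a) ~ (Bool -> (d -> d))  [subst: {-} | 1 pending]
  -> decompose arrow: push d~Bool, a~(d -> d)
step 2: unify d ~ Bool  [subst: {-} | 2 pending]
  bind d := Bool
step 3: unify a ~ (Bool -> Bool)  [subst: {d:=Bool} | 1 pending]
  bind a := (Bool -> Bool)
step 4: unify (Bool -> (c -> c)) ~ List (Bool -> b)  [subst: {d:=Bool, a:=(Bool -> Bool)} | 0 pending]
  clash: (Bool -> (c -> c)) vs List (Bool -> b)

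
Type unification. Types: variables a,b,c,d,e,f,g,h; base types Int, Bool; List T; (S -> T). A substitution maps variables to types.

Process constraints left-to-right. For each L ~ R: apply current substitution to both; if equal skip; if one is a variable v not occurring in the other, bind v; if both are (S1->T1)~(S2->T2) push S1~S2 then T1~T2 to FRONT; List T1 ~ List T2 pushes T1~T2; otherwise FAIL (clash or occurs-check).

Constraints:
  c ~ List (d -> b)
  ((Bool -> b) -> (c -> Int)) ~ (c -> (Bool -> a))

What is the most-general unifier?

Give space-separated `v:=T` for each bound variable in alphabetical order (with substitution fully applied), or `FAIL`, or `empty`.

step 1: unify c ~ List (d -> b)  [subst: {-} | 1 pending]
  bind c := List (d -> b)
step 2: unify ((Bool -> b) -> (List (d -> b) -> Int)) ~ (List (d -> b) -> (Bool -> a))  [subst: {c:=List (d -> b)} | 0 pending]
  -> decompose arrow: push (Bool -> b)~List (d -> b), (List (d -> b) -> Int)~(Bool -> a)
step 3: unify (Bool -> b) ~ List (d -> b)  [subst: {c:=List (d -> b)} | 1 pending]
  clash: (Bool -> b) vs List (d -> b)

Answer: FAIL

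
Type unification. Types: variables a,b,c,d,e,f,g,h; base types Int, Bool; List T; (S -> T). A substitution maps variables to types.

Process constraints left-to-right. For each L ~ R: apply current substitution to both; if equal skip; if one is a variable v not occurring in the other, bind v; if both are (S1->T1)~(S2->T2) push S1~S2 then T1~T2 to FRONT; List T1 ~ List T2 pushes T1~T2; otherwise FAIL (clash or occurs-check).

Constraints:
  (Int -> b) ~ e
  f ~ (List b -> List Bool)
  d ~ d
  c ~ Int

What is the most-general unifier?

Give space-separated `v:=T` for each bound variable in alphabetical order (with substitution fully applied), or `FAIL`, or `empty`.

Answer: c:=Int e:=(Int -> b) f:=(List b -> List Bool)

Derivation:
step 1: unify (Int -> b) ~ e  [subst: {-} | 3 pending]
  bind e := (Int -> b)
step 2: unify f ~ (List b -> List Bool)  [subst: {e:=(Int -> b)} | 2 pending]
  bind f := (List b -> List Bool)
step 3: unify d ~ d  [subst: {e:=(Int -> b), f:=(List b -> List Bool)} | 1 pending]
  -> identical, skip
step 4: unify c ~ Int  [subst: {e:=(Int -> b), f:=(List b -> List Bool)} | 0 pending]
  bind c := Int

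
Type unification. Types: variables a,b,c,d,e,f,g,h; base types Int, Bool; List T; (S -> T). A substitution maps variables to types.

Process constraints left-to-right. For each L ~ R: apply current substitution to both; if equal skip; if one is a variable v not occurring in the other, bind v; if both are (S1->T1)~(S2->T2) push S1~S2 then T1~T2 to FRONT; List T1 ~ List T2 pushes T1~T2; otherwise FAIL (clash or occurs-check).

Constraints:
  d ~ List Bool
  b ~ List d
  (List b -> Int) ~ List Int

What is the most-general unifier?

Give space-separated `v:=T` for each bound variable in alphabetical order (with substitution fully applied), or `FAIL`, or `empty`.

step 1: unify d ~ List Bool  [subst: {-} | 2 pending]
  bind d := List Bool
step 2: unify b ~ List List Bool  [subst: {d:=List Bool} | 1 pending]
  bind b := List List Bool
step 3: unify (List List List Bool -> Int) ~ List Int  [subst: {d:=List Bool, b:=List List Bool} | 0 pending]
  clash: (List List List Bool -> Int) vs List Int

Answer: FAIL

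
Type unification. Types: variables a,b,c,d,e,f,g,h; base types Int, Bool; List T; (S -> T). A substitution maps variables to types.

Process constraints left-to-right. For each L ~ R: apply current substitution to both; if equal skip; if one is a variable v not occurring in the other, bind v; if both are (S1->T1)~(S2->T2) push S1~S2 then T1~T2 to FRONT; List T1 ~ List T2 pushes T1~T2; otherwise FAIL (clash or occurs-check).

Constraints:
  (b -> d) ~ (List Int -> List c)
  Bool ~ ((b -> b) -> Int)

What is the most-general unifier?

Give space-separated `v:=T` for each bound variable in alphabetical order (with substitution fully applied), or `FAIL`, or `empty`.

step 1: unify (b -> d) ~ (List Int -> List c)  [subst: {-} | 1 pending]
  -> decompose arrow: push b~List Int, d~List c
step 2: unify b ~ List Int  [subst: {-} | 2 pending]
  bind b := List Int
step 3: unify d ~ List c  [subst: {b:=List Int} | 1 pending]
  bind d := List c
step 4: unify Bool ~ ((List Int -> List Int) -> Int)  [subst: {b:=List Int, d:=List c} | 0 pending]
  clash: Bool vs ((List Int -> List Int) -> Int)

Answer: FAIL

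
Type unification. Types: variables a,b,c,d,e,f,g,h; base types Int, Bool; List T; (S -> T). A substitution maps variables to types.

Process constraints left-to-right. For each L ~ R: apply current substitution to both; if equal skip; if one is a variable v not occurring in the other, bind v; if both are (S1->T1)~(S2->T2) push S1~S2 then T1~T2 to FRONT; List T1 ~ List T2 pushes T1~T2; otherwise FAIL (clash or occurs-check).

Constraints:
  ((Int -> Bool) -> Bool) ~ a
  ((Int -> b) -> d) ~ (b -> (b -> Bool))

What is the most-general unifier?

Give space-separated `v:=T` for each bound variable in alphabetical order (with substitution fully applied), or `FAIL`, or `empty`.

step 1: unify ((Int -> Bool) -> Bool) ~ a  [subst: {-} | 1 pending]
  bind a := ((Int -> Bool) -> Bool)
step 2: unify ((Int -> b) -> d) ~ (b -> (b -> Bool))  [subst: {a:=((Int -> Bool) -> Bool)} | 0 pending]
  -> decompose arrow: push (Int -> b)~b, d~(b -> Bool)
step 3: unify (Int -> b) ~ b  [subst: {a:=((Int -> Bool) -> Bool)} | 1 pending]
  occurs-check fail

Answer: FAIL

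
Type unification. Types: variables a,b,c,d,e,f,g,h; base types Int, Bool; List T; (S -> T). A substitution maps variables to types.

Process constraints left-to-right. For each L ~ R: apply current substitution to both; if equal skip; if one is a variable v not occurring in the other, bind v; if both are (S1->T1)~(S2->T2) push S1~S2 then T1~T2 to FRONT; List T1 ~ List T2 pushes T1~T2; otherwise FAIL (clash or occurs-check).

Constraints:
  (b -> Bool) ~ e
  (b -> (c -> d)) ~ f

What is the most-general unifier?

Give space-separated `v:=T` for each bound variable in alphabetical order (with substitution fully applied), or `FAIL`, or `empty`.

step 1: unify (b -> Bool) ~ e  [subst: {-} | 1 pending]
  bind e := (b -> Bool)
step 2: unify (b -> (c -> d)) ~ f  [subst: {e:=(b -> Bool)} | 0 pending]
  bind f := (b -> (c -> d))

Answer: e:=(b -> Bool) f:=(b -> (c -> d))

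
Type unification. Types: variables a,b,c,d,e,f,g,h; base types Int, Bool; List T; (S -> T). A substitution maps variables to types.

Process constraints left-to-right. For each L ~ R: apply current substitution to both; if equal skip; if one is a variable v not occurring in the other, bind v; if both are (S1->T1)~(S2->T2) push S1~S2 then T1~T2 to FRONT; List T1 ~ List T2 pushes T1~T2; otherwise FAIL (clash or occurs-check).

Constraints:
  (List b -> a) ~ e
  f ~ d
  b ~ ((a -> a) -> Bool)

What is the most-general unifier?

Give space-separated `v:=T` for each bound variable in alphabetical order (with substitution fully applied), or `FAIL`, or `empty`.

Answer: b:=((a -> a) -> Bool) e:=(List ((a -> a) -> Bool) -> a) f:=d

Derivation:
step 1: unify (List b -> a) ~ e  [subst: {-} | 2 pending]
  bind e := (List b -> a)
step 2: unify f ~ d  [subst: {e:=(List b -> a)} | 1 pending]
  bind f := d
step 3: unify b ~ ((a -> a) -> Bool)  [subst: {e:=(List b -> a), f:=d} | 0 pending]
  bind b := ((a -> a) -> Bool)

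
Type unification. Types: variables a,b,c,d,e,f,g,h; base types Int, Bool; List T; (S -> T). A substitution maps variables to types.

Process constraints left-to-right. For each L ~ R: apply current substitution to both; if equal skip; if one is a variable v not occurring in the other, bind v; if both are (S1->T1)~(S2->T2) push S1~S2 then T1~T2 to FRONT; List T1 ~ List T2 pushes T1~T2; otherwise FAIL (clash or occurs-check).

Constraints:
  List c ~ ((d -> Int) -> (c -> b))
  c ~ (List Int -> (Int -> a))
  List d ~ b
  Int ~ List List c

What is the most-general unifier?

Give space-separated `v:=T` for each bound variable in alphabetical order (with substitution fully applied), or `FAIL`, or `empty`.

step 1: unify List c ~ ((d -> Int) -> (c -> b))  [subst: {-} | 3 pending]
  clash: List c vs ((d -> Int) -> (c -> b))

Answer: FAIL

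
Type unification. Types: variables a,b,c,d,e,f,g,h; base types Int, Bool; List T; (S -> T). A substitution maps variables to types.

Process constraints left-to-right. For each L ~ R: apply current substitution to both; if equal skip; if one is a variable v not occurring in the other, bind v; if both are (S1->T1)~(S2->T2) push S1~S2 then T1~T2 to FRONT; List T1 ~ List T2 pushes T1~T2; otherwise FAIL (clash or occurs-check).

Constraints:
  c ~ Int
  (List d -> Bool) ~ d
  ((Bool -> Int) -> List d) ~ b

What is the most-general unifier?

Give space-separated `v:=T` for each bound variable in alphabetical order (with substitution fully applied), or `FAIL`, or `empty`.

Answer: FAIL

Derivation:
step 1: unify c ~ Int  [subst: {-} | 2 pending]
  bind c := Int
step 2: unify (List d -> Bool) ~ d  [subst: {c:=Int} | 1 pending]
  occurs-check fail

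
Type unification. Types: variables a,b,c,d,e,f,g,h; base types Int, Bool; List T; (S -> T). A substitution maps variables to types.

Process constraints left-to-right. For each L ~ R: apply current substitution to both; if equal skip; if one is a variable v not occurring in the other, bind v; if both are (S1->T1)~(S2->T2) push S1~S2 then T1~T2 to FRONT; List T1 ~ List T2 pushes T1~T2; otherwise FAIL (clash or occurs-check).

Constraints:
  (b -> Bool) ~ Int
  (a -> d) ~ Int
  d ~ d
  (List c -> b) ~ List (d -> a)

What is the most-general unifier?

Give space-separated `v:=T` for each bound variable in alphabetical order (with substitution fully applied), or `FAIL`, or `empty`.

Answer: FAIL

Derivation:
step 1: unify (b -> Bool) ~ Int  [subst: {-} | 3 pending]
  clash: (b -> Bool) vs Int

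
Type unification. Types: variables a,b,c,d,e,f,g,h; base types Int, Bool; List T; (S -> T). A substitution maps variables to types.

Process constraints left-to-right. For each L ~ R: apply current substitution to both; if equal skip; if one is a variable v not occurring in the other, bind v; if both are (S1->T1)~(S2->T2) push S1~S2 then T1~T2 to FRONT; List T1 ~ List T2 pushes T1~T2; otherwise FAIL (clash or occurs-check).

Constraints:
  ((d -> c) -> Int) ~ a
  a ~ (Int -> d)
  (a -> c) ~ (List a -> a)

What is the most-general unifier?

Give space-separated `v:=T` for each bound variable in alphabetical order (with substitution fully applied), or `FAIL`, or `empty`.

step 1: unify ((d -> c) -> Int) ~ a  [subst: {-} | 2 pending]
  bind a := ((d -> c) -> Int)
step 2: unify ((d -> c) -> Int) ~ (Int -> d)  [subst: {a:=((d -> c) -> Int)} | 1 pending]
  -> decompose arrow: push (d -> c)~Int, Int~d
step 3: unify (d -> c) ~ Int  [subst: {a:=((d -> c) -> Int)} | 2 pending]
  clash: (d -> c) vs Int

Answer: FAIL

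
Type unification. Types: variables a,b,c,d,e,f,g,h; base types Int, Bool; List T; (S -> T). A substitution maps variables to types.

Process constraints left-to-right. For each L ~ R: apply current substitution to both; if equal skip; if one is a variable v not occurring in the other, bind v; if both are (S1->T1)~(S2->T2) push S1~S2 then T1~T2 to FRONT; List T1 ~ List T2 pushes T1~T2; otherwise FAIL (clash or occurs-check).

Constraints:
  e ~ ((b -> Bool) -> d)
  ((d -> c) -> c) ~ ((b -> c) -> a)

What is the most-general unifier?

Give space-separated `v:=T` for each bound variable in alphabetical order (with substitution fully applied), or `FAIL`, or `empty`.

Answer: c:=a d:=b e:=((b -> Bool) -> b)

Derivation:
step 1: unify e ~ ((b -> Bool) -> d)  [subst: {-} | 1 pending]
  bind e := ((b -> Bool) -> d)
step 2: unify ((d -> c) -> c) ~ ((b -> c) -> a)  [subst: {e:=((b -> Bool) -> d)} | 0 pending]
  -> decompose arrow: push (d -> c)~(b -> c), c~a
step 3: unify (d -> c) ~ (b -> c)  [subst: {e:=((b -> Bool) -> d)} | 1 pending]
  -> decompose arrow: push d~b, c~c
step 4: unify d ~ b  [subst: {e:=((b -> Bool) -> d)} | 2 pending]
  bind d := b
step 5: unify c ~ c  [subst: {e:=((b -> Bool) -> d), d:=b} | 1 pending]
  -> identical, skip
step 6: unify c ~ a  [subst: {e:=((b -> Bool) -> d), d:=b} | 0 pending]
  bind c := a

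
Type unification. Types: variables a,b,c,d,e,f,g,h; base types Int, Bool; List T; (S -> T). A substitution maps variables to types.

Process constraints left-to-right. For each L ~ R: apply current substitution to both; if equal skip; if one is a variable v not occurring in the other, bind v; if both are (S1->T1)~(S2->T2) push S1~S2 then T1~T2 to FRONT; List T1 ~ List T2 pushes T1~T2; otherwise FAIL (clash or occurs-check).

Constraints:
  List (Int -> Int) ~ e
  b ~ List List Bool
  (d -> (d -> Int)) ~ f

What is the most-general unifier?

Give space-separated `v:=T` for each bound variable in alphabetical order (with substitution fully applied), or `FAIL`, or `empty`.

Answer: b:=List List Bool e:=List (Int -> Int) f:=(d -> (d -> Int))

Derivation:
step 1: unify List (Int -> Int) ~ e  [subst: {-} | 2 pending]
  bind e := List (Int -> Int)
step 2: unify b ~ List List Bool  [subst: {e:=List (Int -> Int)} | 1 pending]
  bind b := List List Bool
step 3: unify (d -> (d -> Int)) ~ f  [subst: {e:=List (Int -> Int), b:=List List Bool} | 0 pending]
  bind f := (d -> (d -> Int))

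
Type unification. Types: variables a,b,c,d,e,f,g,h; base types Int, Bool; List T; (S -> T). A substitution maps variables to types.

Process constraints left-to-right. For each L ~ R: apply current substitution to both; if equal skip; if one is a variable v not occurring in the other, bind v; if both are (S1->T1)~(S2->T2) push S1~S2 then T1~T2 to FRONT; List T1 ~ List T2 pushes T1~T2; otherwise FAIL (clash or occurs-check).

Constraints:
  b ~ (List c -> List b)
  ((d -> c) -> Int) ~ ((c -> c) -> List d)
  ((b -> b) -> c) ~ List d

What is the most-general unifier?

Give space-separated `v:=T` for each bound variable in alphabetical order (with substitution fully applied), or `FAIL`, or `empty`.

Answer: FAIL

Derivation:
step 1: unify b ~ (List c -> List b)  [subst: {-} | 2 pending]
  occurs-check fail: b in (List c -> List b)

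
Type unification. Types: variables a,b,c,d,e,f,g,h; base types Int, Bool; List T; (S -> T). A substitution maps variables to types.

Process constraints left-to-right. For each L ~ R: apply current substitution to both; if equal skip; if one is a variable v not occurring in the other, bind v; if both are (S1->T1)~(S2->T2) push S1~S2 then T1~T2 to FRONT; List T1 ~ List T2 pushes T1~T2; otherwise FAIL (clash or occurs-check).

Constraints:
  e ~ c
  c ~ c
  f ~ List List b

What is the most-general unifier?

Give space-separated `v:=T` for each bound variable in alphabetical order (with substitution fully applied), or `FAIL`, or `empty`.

step 1: unify e ~ c  [subst: {-} | 2 pending]
  bind e := c
step 2: unify c ~ c  [subst: {e:=c} | 1 pending]
  -> identical, skip
step 3: unify f ~ List List b  [subst: {e:=c} | 0 pending]
  bind f := List List b

Answer: e:=c f:=List List b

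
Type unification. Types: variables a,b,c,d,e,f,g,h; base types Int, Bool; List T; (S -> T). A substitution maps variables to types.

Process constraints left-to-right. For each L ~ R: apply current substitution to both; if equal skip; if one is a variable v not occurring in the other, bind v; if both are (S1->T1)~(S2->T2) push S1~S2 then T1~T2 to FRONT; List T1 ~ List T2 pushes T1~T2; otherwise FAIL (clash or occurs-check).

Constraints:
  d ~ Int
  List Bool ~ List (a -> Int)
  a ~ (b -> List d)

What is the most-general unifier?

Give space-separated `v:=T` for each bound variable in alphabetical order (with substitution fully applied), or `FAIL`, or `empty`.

step 1: unify d ~ Int  [subst: {-} | 2 pending]
  bind d := Int
step 2: unify List Bool ~ List (a -> Int)  [subst: {d:=Int} | 1 pending]
  -> decompose List: push Bool~(a -> Int)
step 3: unify Bool ~ (a -> Int)  [subst: {d:=Int} | 1 pending]
  clash: Bool vs (a -> Int)

Answer: FAIL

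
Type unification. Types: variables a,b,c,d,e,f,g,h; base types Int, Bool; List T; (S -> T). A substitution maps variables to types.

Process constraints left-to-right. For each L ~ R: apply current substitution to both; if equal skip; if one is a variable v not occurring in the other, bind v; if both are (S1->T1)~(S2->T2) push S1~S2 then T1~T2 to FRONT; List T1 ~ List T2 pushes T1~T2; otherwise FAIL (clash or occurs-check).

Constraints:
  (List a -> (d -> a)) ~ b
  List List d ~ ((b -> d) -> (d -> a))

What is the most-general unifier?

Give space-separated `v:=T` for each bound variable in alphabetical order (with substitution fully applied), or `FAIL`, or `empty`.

Answer: FAIL

Derivation:
step 1: unify (List a -> (d -> a)) ~ b  [subst: {-} | 1 pending]
  bind b := (List a -> (d -> a))
step 2: unify List List d ~ (((List a -> (d -> a)) -> d) -> (d -> a))  [subst: {b:=(List a -> (d -> a))} | 0 pending]
  clash: List List d vs (((List a -> (d -> a)) -> d) -> (d -> a))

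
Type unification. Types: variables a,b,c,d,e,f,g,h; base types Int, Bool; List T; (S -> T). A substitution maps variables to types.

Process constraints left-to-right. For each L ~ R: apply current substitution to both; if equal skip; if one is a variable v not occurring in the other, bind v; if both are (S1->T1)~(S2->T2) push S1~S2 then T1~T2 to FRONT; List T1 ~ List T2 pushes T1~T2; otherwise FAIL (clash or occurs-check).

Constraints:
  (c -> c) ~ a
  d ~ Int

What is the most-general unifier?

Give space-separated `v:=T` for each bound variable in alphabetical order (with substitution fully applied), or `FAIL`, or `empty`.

Answer: a:=(c -> c) d:=Int

Derivation:
step 1: unify (c -> c) ~ a  [subst: {-} | 1 pending]
  bind a := (c -> c)
step 2: unify d ~ Int  [subst: {a:=(c -> c)} | 0 pending]
  bind d := Int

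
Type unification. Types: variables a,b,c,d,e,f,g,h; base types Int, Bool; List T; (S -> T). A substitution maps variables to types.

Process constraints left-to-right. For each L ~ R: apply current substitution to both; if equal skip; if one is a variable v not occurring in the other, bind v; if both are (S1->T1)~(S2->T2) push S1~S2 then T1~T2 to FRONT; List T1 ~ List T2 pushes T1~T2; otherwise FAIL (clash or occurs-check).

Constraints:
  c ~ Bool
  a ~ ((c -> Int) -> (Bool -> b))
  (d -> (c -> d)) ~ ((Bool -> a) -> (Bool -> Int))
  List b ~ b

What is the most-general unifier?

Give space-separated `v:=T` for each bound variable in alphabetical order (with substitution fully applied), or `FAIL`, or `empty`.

Answer: FAIL

Derivation:
step 1: unify c ~ Bool  [subst: {-} | 3 pending]
  bind c := Bool
step 2: unify a ~ ((Bool -> Int) -> (Bool -> b))  [subst: {c:=Bool} | 2 pending]
  bind a := ((Bool -> Int) -> (Bool -> b))
step 3: unify (d -> (Bool -> d)) ~ ((Bool -> ((Bool -> Int) -> (Bool -> b))) -> (Bool -> Int))  [subst: {c:=Bool, a:=((Bool -> Int) -> (Bool -> b))} | 1 pending]
  -> decompose arrow: push d~(Bool -> ((Bool -> Int) -> (Bool -> b))), (Bool -> d)~(Bool -> Int)
step 4: unify d ~ (Bool -> ((Bool -> Int) -> (Bool -> b)))  [subst: {c:=Bool, a:=((Bool -> Int) -> (Bool -> b))} | 2 pending]
  bind d := (Bool -> ((Bool -> Int) -> (Bool -> b)))
step 5: unify (Bool -> (Bool -> ((Bool -> Int) -> (Bool -> b)))) ~ (Bool -> Int)  [subst: {c:=Bool, a:=((Bool -> Int) -> (Bool -> b)), d:=(Bool -> ((Bool -> Int) -> (Bool -> b)))} | 1 pending]
  -> decompose arrow: push Bool~Bool, (Bool -> ((Bool -> Int) -> (Bool -> b)))~Int
step 6: unify Bool ~ Bool  [subst: {c:=Bool, a:=((Bool -> Int) -> (Bool -> b)), d:=(Bool -> ((Bool -> Int) -> (Bool -> b)))} | 2 pending]
  -> identical, skip
step 7: unify (Bool -> ((Bool -> Int) -> (Bool -> b))) ~ Int  [subst: {c:=Bool, a:=((Bool -> Int) -> (Bool -> b)), d:=(Bool -> ((Bool -> Int) -> (Bool -> b)))} | 1 pending]
  clash: (Bool -> ((Bool -> Int) -> (Bool -> b))) vs Int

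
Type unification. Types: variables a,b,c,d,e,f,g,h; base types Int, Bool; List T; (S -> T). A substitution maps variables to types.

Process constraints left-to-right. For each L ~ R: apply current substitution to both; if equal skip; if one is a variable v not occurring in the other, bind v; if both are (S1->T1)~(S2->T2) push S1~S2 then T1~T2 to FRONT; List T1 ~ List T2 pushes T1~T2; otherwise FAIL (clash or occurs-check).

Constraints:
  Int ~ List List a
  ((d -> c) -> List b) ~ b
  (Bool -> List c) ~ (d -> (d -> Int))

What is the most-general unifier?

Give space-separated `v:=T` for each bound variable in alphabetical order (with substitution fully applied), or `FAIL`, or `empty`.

Answer: FAIL

Derivation:
step 1: unify Int ~ List List a  [subst: {-} | 2 pending]
  clash: Int vs List List a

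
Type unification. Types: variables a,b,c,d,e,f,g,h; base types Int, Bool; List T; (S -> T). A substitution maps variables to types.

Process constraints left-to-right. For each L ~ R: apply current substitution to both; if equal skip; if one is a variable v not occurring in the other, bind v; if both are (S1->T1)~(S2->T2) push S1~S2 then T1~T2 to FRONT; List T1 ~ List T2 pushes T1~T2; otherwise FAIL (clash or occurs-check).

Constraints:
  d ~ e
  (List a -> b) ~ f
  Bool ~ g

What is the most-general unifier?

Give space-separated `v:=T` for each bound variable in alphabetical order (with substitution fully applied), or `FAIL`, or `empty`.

step 1: unify d ~ e  [subst: {-} | 2 pending]
  bind d := e
step 2: unify (List a -> b) ~ f  [subst: {d:=e} | 1 pending]
  bind f := (List a -> b)
step 3: unify Bool ~ g  [subst: {d:=e, f:=(List a -> b)} | 0 pending]
  bind g := Bool

Answer: d:=e f:=(List a -> b) g:=Bool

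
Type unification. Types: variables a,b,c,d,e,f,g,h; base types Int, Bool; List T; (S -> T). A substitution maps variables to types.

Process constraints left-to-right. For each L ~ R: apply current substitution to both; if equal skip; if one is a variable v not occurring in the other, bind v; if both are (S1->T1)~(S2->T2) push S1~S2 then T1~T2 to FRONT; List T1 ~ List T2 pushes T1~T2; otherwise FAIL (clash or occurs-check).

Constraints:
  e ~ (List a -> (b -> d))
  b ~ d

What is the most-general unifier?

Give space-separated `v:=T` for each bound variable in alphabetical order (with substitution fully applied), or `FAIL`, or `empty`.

Answer: b:=d e:=(List a -> (d -> d))

Derivation:
step 1: unify e ~ (List a -> (b -> d))  [subst: {-} | 1 pending]
  bind e := (List a -> (b -> d))
step 2: unify b ~ d  [subst: {e:=(List a -> (b -> d))} | 0 pending]
  bind b := d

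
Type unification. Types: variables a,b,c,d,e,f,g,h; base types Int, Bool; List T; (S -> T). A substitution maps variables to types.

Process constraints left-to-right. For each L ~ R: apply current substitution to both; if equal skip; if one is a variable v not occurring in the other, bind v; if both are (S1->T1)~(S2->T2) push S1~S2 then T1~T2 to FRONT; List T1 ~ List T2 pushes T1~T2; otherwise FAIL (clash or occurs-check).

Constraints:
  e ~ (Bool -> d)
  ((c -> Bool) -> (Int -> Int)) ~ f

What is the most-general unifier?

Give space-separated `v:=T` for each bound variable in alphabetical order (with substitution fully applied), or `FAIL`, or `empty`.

Answer: e:=(Bool -> d) f:=((c -> Bool) -> (Int -> Int))

Derivation:
step 1: unify e ~ (Bool -> d)  [subst: {-} | 1 pending]
  bind e := (Bool -> d)
step 2: unify ((c -> Bool) -> (Int -> Int)) ~ f  [subst: {e:=(Bool -> d)} | 0 pending]
  bind f := ((c -> Bool) -> (Int -> Int))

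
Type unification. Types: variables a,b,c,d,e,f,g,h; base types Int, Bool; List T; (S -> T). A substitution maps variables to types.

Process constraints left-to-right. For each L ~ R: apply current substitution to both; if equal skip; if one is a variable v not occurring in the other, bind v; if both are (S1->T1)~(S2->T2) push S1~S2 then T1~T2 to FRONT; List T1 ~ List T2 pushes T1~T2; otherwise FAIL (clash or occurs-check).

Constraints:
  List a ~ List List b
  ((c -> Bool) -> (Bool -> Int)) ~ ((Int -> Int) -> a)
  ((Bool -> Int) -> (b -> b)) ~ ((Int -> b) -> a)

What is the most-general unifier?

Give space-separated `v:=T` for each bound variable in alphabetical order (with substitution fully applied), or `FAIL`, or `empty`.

step 1: unify List a ~ List List b  [subst: {-} | 2 pending]
  -> decompose List: push a~List b
step 2: unify a ~ List b  [subst: {-} | 2 pending]
  bind a := List b
step 3: unify ((c -> Bool) -> (Bool -> Int)) ~ ((Int -> Int) -> List b)  [subst: {a:=List b} | 1 pending]
  -> decompose arrow: push (c -> Bool)~(Int -> Int), (Bool -> Int)~List b
step 4: unify (c -> Bool) ~ (Int -> Int)  [subst: {a:=List b} | 2 pending]
  -> decompose arrow: push c~Int, Bool~Int
step 5: unify c ~ Int  [subst: {a:=List b} | 3 pending]
  bind c := Int
step 6: unify Bool ~ Int  [subst: {a:=List b, c:=Int} | 2 pending]
  clash: Bool vs Int

Answer: FAIL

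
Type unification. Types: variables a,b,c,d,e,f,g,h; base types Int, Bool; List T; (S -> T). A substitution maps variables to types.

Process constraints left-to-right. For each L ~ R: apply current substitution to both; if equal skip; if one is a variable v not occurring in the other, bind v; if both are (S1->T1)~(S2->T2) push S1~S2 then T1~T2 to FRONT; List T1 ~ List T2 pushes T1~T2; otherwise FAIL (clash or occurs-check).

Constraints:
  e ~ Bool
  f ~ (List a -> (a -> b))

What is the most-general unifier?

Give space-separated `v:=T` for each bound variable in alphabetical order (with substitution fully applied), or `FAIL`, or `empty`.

step 1: unify e ~ Bool  [subst: {-} | 1 pending]
  bind e := Bool
step 2: unify f ~ (List a -> (a -> b))  [subst: {e:=Bool} | 0 pending]
  bind f := (List a -> (a -> b))

Answer: e:=Bool f:=(List a -> (a -> b))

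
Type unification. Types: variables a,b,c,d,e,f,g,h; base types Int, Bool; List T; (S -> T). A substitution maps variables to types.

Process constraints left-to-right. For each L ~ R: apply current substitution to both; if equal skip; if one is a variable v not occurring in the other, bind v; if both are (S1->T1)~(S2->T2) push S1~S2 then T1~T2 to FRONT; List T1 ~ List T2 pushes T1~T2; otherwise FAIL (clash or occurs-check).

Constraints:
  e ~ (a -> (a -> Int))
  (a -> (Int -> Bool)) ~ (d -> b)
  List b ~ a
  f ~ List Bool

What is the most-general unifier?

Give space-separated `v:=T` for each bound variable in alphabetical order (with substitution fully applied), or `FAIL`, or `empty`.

Answer: a:=List (Int -> Bool) b:=(Int -> Bool) d:=List (Int -> Bool) e:=(List (Int -> Bool) -> (List (Int -> Bool) -> Int)) f:=List Bool

Derivation:
step 1: unify e ~ (a -> (a -> Int))  [subst: {-} | 3 pending]
  bind e := (a -> (a -> Int))
step 2: unify (a -> (Int -> Bool)) ~ (d -> b)  [subst: {e:=(a -> (a -> Int))} | 2 pending]
  -> decompose arrow: push a~d, (Int -> Bool)~b
step 3: unify a ~ d  [subst: {e:=(a -> (a -> Int))} | 3 pending]
  bind a := d
step 4: unify (Int -> Bool) ~ b  [subst: {e:=(a -> (a -> Int)), a:=d} | 2 pending]
  bind b := (Int -> Bool)
step 5: unify List (Int -> Bool) ~ d  [subst: {e:=(a -> (a -> Int)), a:=d, b:=(Int -> Bool)} | 1 pending]
  bind d := List (Int -> Bool)
step 6: unify f ~ List Bool  [subst: {e:=(a -> (a -> Int)), a:=d, b:=(Int -> Bool), d:=List (Int -> Bool)} | 0 pending]
  bind f := List Bool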